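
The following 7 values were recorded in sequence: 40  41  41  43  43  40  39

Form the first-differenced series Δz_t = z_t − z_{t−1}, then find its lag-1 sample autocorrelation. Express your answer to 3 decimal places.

First differences Δz: 1, 0, 2, 0, -3, -1
Mean of differences = -0.1667
Numerator Σ(Δz_t−Δz̄)(Δz_{t+1}−Δz̄) = 2.8056
Denominator Σ(Δz_t−Δz̄)² = 14.8333
r_1(Δz) = 2.8056 / 14.8333 = 0.189

0.189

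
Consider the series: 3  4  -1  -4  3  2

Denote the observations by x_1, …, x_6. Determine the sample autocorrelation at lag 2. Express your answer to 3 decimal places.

-0.574

Mean x̄ = (3 + 4 − 1 − 4 + 3 + 2)/6 = 1.1667
Numerator Σ_{t=1}^{4}(x_t−x̄)(x_{t+2}−x̄) = -26.8889
Denominator Σ(x_t−x̄)² = 46.8333
r_2 = -26.8889 / 46.8333 = -0.574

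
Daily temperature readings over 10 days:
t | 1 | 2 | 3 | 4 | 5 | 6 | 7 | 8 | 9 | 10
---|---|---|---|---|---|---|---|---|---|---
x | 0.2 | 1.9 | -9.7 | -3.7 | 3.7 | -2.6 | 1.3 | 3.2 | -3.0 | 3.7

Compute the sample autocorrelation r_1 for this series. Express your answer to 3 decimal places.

-0.183

Mean x̄ = (0.2 + 1.9 − 9.7 − 3.7 + 3.7 − 2.6 + 1.3 + 3.2 − 3.0 + 3.7)/10 = -0.5000
Numerator Σ_{t=1}^{9}(x_t−x̄)(x_{t+1}−x̄) = -30.0900
Denominator Σ(x_t−x̄)² = 164.0000
r_1 = -30.0900 / 164.0000 = -0.183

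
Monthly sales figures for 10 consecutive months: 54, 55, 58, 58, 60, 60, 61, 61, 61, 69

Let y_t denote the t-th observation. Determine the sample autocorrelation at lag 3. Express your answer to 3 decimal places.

Mean ȳ = (54 + 55 + 58 + 58 + 60 + 60 + 61 + 61 + 61 + 69)/10 = 59.7000
Σ(y_t−ȳ)(y_{t+3}−ȳ) = (9.6900) + (-1.4100) + (-0.5100) + (-2.2100) + (0.3900) + (0.3900) + (12.0900) = 18.4300
Denominator Σ(y_t−ȳ)² = 152.1000
r_3 = 18.4300 / 152.1000 = 0.121

0.121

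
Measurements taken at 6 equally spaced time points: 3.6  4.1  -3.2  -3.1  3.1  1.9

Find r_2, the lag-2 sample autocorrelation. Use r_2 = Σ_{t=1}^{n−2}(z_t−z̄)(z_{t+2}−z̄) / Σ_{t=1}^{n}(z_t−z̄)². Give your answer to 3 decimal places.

-0.635

Mean z̄ = (3.6 + 4.1 − 3.2 − 3.1 + 3.1 + 1.9)/6 = 1.0667
Numerator Σ_{t=1}^{4}(z_t−z̄)(z_{t+2}−z̄) = -35.5956
Denominator Σ(z_t−z̄)² = 56.0133
r_2 = -35.5956 / 56.0133 = -0.635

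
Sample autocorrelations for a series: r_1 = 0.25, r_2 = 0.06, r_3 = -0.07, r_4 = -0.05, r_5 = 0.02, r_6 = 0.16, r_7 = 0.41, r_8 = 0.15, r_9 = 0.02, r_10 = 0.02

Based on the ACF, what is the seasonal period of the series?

7

The largest autocorrelation is r_7 = 0.41; the remaining lags stay at or below 0.25. The elevated value at lag 1 (0.25), dropping to 0.06 at lag 2, reflects decaying short-term dependence rather than seasonality.
The dominant spike at lag 7 indicates a seasonal period of 7.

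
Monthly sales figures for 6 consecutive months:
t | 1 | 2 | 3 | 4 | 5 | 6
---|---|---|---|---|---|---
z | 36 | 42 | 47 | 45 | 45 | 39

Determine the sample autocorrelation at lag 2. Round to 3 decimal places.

Mean z̄ = (36 + 42 + 47 + 45 + 45 + 39)/6 = 42.3333
Σ(z_t−z̄)(z_{t+2}−z̄) = (-29.5556) + (-0.8889) + (12.4444) + (-8.8889) = -26.8889
Denominator Σ(z_t−z̄)² = 87.3333
r_2 = -26.8889 / 87.3333 = -0.308

-0.308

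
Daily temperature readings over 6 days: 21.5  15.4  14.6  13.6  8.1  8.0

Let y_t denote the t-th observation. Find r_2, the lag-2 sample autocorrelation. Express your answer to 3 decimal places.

0.019

Mean ȳ = (21.5 + 15.4 + 14.6 + 13.6 + 8.1 + 8.0)/6 = 13.5333
Deviations from mean: 7.9667, 1.8667, 1.0667, 0.0667, -5.4333, -5.5333
Numerator Σ_{t=1}^{4}(y_t−ȳ)(y_{t+2}−ȳ) = 2.4578
Denominator Σ(y_t−ȳ)² = 128.2333
r_2 = 2.4578 / 128.2333 = 0.019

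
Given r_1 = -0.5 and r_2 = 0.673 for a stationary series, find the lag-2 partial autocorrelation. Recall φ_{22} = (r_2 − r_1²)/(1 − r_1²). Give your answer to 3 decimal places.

0.564

φ_{22} = (r_2 − r_1²) / (1 − r_1²)
r_1² = (-0.5)² = 0.25
Numerator = 0.673 − 0.2500 = 0.4230; denominator = 1 − 0.2500 = 0.7500
φ_{22} = 0.4230 / 0.7500 = 0.564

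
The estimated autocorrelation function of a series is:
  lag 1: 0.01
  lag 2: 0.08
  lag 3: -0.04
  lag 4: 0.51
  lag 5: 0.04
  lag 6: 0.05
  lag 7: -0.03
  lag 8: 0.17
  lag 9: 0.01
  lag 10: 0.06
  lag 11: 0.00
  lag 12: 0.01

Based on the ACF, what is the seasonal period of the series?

The largest autocorrelation is r_4 = 0.51, with a weaker echo at lag 8 (0.17); the remaining lags stay at or below 0.08.
The dominant spike at lag 4 indicates a seasonal period of 4.

4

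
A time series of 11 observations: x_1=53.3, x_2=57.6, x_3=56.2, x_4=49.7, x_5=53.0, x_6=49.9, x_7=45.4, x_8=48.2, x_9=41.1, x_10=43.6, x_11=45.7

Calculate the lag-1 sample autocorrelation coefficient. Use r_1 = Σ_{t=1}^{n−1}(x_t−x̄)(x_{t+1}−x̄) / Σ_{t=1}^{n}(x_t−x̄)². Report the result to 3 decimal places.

0.635

Mean x̄ = (53.3 + 57.6 + 56.2 + 49.7 + 53.0 + 49.9 + 45.4 + 48.2 + 41.1 + 43.6 + 45.7)/11 = 49.4273
Numerator Σ_{t=1}^{10}(x_t−x̄)(x_{t+1}−x̄) = 175.0165
Denominator Σ(x_t−x̄)² = 275.6418
r_1 = 175.0165 / 275.6418 = 0.635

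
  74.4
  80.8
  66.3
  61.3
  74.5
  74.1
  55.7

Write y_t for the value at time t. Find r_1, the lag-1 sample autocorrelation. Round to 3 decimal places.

Mean ȳ = (74.4 + 80.8 + 66.3 + 61.3 + 74.5 + 74.1 + 55.7)/7 = 69.5857
Deviations from mean: 4.8143, 11.2143, -3.2857, -8.2857, 4.9143, 4.5143, -13.8857
Σ(y_t−ȳ)(y_{t+1}−ȳ) = (53.9888) + (-36.8469) + (27.2245) + (-40.7184) + (22.1845) + (-62.6841) = -36.8516
Denominator Σ(y_t−ȳ)² = 465.7286
r_1 = -36.8516 / 465.7286 = -0.079

-0.079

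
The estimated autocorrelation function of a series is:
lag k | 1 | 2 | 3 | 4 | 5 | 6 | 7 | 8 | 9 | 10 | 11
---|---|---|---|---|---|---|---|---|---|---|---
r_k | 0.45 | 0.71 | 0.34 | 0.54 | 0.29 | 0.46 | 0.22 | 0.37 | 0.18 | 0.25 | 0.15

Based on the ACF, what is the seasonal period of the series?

The largest autocorrelation is r_2 = 0.71, with weaker echoes at lags 4 (0.54) and 6 (0.46); the remaining lags stay at or below 0.45.
The dominant spike at lag 2 indicates a seasonal period of 2.

2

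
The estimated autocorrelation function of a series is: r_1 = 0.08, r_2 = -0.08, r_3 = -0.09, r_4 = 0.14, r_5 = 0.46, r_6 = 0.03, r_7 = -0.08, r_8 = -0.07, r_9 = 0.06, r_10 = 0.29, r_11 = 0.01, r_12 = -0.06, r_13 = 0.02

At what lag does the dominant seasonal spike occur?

5

The largest autocorrelation is r_5 = 0.46, with a weaker echo at lag 10 (0.29); the remaining lags stay at or below 0.14.
The dominant spike at lag 5 indicates a seasonal period of 5.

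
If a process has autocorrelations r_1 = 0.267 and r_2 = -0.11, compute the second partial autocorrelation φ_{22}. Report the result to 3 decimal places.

φ_{22} = (r_2 − r_1²) / (1 − r_1²)
r_1² = (0.267)² = 0.071289
Numerator = -0.11 − 0.0713 = -0.1813; denominator = 1 − 0.0713 = 0.9287
φ_{22} = -0.1813 / 0.9287 = -0.195

-0.195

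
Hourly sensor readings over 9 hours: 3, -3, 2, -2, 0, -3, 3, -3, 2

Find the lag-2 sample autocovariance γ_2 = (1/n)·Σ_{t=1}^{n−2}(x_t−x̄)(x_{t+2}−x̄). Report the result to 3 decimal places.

3.664

Mean x̄ = (3 − 3 + 2 − 2 + 0 − 3 + 3 − 3 + 2)/9 = -0.1111
Σ_{t=1}^{7}(x_t−x̄)(x_{t+2}−x̄) = 32.9753
γ_2 = 32.9753 / 9 = 3.664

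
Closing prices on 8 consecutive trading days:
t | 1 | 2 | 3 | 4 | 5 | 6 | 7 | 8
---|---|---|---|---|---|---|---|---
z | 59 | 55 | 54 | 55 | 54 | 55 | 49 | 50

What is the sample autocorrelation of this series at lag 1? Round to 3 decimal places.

Mean z̄ = (59 + 55 + 54 + 55 + 54 + 55 + 49 + 50)/8 = 53.8750
Deviations from mean: 5.1250, 1.1250, 0.1250, 1.1250, 0.1250, 1.1250, -4.8750, -3.8750
Numerator Σ_{t=1}^{7}(z_t−z̄)(z_{t+1}−z̄) = 19.7344
Denominator Σ(z_t−z̄)² = 68.8750
r_1 = 19.7344 / 68.8750 = 0.287

0.287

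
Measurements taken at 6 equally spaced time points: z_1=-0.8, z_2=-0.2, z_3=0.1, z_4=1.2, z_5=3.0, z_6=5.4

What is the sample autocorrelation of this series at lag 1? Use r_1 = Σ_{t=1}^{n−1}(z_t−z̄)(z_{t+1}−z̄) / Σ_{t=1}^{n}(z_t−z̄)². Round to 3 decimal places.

0.434

Mean z̄ = (-0.8 − 0.2 + 0.1 + 1.2 + 3.0 + 5.4)/6 = 1.4500
Deviations from mean: -2.2500, -1.6500, -1.3500, -0.2500, 1.5500, 3.9500
Σ(z_t−z̄)(z_{t+1}−z̄) = (3.7125) + (2.2275) + (0.3375) + (-0.3875) + (6.1225) = 12.0125
Denominator Σ(z_t−z̄)² = 27.6750
r_1 = 12.0125 / 27.6750 = 0.434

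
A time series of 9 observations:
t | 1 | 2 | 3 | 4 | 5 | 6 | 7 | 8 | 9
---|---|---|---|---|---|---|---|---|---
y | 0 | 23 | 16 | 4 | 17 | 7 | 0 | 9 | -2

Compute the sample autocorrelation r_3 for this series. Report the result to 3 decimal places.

0.339

Mean ȳ = (0 + 23 + 16 + 4 + 17 + 7 + 0 + 9 − 2)/9 = 8.2222
Numerator Σ_{t=1}^{6}(y_t−ȳ)(y_{t+3}−ȳ) = 208.9630
Denominator Σ(y_t−ȳ)² = 615.5556
r_3 = 208.9630 / 615.5556 = 0.339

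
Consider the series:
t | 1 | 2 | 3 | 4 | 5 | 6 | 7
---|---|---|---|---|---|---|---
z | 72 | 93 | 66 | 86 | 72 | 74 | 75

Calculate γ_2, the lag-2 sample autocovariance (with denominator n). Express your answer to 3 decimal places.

Mean z̄ = (72 + 93 + 66 + 86 + 72 + 74 + 75)/7 = 76.8571
Σ_{t=1}^{5}(z_t−z̄)(z_{t+2}−z̄) = 235.9592
γ_2 = 235.9592 / 7 = 33.708

33.708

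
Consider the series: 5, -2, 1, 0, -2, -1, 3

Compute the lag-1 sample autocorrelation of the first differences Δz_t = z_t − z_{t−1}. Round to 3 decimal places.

First differences Δz: -7, 3, -1, -2, 1, 4
Mean of differences = -0.3333
Numerator Σ(Δz_t−Δz̄)(Δz_{t+1}−Δz̄) = -19.7778
Denominator Σ(Δz_t−Δz̄)² = 79.3333
r_1(Δz) = -19.7778 / 79.3333 = -0.249

-0.249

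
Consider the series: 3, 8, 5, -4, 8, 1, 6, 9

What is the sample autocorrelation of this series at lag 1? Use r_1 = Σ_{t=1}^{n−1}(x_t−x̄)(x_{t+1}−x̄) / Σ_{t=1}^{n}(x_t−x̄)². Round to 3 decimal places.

-0.360

Mean x̄ = (3 + 8 + 5 − 4 + 8 + 1 + 6 + 9)/8 = 4.5000
Σ(x_t−x̄)(x_{t+1}−x̄) = (-5.2500) + (1.7500) + (-4.2500) + (-29.7500) + (-12.2500) + (-5.2500) + (6.7500) = -48.2500
Denominator Σ(x_t−x̄)² = 134.0000
r_1 = -48.2500 / 134.0000 = -0.360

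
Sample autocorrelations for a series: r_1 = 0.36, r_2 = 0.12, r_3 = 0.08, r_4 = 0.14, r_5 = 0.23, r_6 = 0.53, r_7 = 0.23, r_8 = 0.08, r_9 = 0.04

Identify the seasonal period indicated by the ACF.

6

The largest autocorrelation is r_6 = 0.53; the remaining lags stay at or below 0.36. The elevated value at lag 1 (0.36), dropping to 0.12 at lag 2, reflects decaying short-term dependence rather than seasonality.
The dominant spike at lag 6 indicates a seasonal period of 6.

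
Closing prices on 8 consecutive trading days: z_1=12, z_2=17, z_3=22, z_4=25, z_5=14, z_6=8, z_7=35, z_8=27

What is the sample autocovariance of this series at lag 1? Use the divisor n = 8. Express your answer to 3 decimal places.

Mean z̄ = (12 + 17 + 22 + 25 + 14 + 8 + 35 + 27)/8 = 20.0000
Σ_{t=1}^{7}(z_t−z̄)(z_{t+1}−z̄) = -5.0000
γ_1 = -5.0000 / 8 = -0.625

-0.625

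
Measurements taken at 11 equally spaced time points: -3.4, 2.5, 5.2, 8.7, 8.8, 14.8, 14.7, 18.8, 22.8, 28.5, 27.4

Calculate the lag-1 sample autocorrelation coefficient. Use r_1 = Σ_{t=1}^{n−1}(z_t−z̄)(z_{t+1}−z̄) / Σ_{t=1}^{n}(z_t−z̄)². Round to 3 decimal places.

0.699

Mean z̄ = (-3.4 + 2.5 + 5.2 + 8.7 + 8.8 + 14.8 + 14.7 + 18.8 + 22.8 + 28.5 + 27.4)/11 = 13.5273
Numerator Σ_{t=1}^{10}(z_t−z̄)(z_{t+1}−z̄) = 738.6093
Denominator Σ(z_t−z̄)² = 1056.5418
r_1 = 738.6093 / 1056.5418 = 0.699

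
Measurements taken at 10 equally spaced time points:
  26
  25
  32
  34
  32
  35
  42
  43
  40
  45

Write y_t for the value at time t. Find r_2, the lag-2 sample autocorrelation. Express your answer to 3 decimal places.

Mean ȳ = (26 + 25 + 32 + 34 + 32 + 35 + 42 + 43 + 40 + 45)/10 = 35.4000
Numerator Σ_{t=1}^{8}(y_t−ȳ)(y_{t+2}−ȳ) = 136.4800
Denominator Σ(y_t−ȳ)² = 436.4000
r_2 = 136.4800 / 436.4000 = 0.313

0.313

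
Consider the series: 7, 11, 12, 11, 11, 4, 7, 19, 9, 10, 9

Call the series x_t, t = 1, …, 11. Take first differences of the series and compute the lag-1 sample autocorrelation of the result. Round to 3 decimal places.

-0.351

First differences Δx: 4, 1, -1, 0, -7, 3, 12, -10, 1, -1
Mean of differences = 0.2000
Numerator Σ(Δx_t−Δx̄)(Δx_{t+1}−Δx̄) = -112.8400
Denominator Σ(Δx_t−Δx̄)² = 321.6000
r_1(Δx) = -112.8400 / 321.6000 = -0.351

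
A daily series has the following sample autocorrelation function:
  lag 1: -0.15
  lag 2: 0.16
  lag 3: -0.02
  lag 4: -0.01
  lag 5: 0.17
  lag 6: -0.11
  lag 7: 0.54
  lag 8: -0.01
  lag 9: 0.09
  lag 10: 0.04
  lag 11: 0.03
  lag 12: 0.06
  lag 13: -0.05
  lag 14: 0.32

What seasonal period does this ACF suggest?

The largest autocorrelation is r_7 = 0.54, with a weaker echo at lag 14 (0.32); the remaining lags stay at or below 0.17.
The dominant spike at lag 7 indicates a seasonal period of 7.

7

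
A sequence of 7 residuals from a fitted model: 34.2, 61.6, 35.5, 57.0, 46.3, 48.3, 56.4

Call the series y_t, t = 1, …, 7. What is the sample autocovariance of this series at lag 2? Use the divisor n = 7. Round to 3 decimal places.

Mean ȳ = (34.2 + 61.6 + 35.5 + 57.0 + 46.3 + 48.3 + 56.4)/7 = 48.4714
Deviations: -14.2714, 13.1286, -12.9714, 8.5286, -2.1714, -0.1714, 7.9286
Σ_{t=1}^{5}(y_t−ȳ)(y_{t+2}−ȳ) = 306.5769
γ_2 = 306.5769 / 7 = 43.797

43.797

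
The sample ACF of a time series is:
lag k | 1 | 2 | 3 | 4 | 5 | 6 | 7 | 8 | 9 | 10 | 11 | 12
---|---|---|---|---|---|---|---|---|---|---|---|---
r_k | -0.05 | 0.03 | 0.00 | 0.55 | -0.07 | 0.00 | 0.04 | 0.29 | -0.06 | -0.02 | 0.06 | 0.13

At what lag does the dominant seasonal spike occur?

The largest autocorrelation is r_4 = 0.55, with a weaker echo at lag 8 (0.29); the remaining lags stay at or below 0.13.
The dominant spike at lag 4 indicates a seasonal period of 4.

4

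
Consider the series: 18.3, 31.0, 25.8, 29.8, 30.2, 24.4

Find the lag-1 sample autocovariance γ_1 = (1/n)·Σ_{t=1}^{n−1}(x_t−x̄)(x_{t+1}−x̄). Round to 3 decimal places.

Mean x̄ = (18.3 + 31.0 + 25.8 + 29.8 + 30.2 + 24.4)/6 = 26.5833
Σ_{t=1}^{5}(x_t−x̄)(x_{t+1}−x̄) = -38.8269
γ_1 = -38.8269 / 6 = -6.471

-6.471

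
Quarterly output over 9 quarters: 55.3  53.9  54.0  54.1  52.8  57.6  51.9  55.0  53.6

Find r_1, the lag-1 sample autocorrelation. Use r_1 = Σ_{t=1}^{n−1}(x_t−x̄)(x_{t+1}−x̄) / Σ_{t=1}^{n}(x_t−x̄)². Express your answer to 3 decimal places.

-0.710

Mean x̄ = (55.3 + 53.9 + 54.0 + 54.1 + 52.8 + 57.6 + 51.9 + 55.0 + 53.6)/9 = 54.2444
Numerator Σ_{t=1}^{8}(x_t−x̄)(x_{t+1}−x̄) = -15.0075
Denominator Σ(x_t−x̄)² = 21.1422
r_1 = -15.0075 / 21.1422 = -0.710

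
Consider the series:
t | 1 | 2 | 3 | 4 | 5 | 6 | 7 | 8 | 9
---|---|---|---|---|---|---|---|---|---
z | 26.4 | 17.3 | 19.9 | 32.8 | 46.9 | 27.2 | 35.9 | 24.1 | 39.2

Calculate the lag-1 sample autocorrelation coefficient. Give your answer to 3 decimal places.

Mean z̄ = (26.4 + 17.3 + 19.9 + 32.8 + 46.9 + 27.2 + 35.9 + 24.1 + 39.2)/9 = 29.9667
Numerator Σ_{t=1}^{8}(z_t−z̄)(z_{t+1}−z̄) = 39.9022
Denominator Σ(z_t−z̄)² = 731.8000
r_1 = 39.9022 / 731.8000 = 0.055

0.055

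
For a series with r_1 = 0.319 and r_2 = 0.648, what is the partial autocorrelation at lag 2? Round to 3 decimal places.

φ_{22} = (r_2 − r_1²) / (1 − r_1²)
r_1² = (0.319)² = 0.101761
Numerator = 0.648 − 0.1018 = 0.5462; denominator = 1 − 0.1018 = 0.8982
φ_{22} = 0.5462 / 0.8982 = 0.608

0.608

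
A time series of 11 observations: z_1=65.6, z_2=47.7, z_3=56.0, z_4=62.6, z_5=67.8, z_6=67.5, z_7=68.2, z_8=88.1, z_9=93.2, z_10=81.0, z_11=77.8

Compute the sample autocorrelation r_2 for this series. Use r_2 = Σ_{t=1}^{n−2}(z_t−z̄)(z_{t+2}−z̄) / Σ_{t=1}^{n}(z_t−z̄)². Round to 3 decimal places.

Mean z̄ = (65.6 + 47.7 + 56.0 + 62.6 + 67.8 + 67.5 + 68.2 + 88.1 + 93.2 + 81.0 + 77.8)/11 = 70.5000
Numerator Σ_{t=1}^{9}(z_t−z̄)(z_{t+2}−z̄) = 565.7300
Denominator Σ(z_t−z̄)² = 1826.6800
r_2 = 565.7300 / 1826.6800 = 0.310

0.310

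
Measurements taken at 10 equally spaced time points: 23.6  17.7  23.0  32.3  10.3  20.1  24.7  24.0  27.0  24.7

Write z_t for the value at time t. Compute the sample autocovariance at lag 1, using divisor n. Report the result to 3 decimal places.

-7.823

Mean z̄ = (23.6 + 17.7 + 23.0 + 32.3 + 10.3 + 20.1 + 24.7 + 24.0 + 27.0 + 24.7)/10 = 22.7400
Σ_{t=1}^{9}(z_t−z̄)(z_{t+1}−z̄) = -78.2316
γ_1 = -78.2316 / 10 = -7.823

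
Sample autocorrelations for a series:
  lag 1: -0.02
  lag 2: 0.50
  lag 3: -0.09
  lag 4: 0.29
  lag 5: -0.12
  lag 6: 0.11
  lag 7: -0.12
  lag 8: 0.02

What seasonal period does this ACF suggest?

The largest autocorrelation is r_2 = 0.50, with a weaker echo at lag 4 (0.29); the remaining lags stay at or below 0.11.
The dominant spike at lag 2 indicates a seasonal period of 2.

2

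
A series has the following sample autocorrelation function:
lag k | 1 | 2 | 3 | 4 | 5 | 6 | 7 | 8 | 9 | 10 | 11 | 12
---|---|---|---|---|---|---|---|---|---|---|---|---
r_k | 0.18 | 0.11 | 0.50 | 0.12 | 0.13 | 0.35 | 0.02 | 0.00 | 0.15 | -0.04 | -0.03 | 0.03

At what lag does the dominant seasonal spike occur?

The largest autocorrelation is r_3 = 0.50, with a weaker echo at lag 6 (0.35); the remaining lags stay at or below 0.18.
The dominant spike at lag 3 indicates a seasonal period of 3.

3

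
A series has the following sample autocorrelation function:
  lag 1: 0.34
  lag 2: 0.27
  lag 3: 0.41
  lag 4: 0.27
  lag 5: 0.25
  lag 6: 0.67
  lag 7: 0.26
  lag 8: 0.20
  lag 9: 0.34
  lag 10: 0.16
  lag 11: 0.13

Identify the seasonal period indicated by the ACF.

The largest autocorrelation is r_6 = 0.67; the remaining lags stay at or below 0.41. The elevated value at lag 1 (0.34), dropping to 0.27 at lag 2, reflects decaying short-term dependence rather than seasonality.
The dominant spike at lag 6 indicates a seasonal period of 6.

6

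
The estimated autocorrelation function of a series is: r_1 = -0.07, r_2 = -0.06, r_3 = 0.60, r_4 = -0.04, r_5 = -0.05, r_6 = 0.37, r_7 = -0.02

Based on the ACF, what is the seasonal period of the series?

The largest autocorrelation is r_3 = 0.60, with a weaker echo at lag 6 (0.37); the remaining lags stay at or below -0.02.
The dominant spike at lag 3 indicates a seasonal period of 3.

3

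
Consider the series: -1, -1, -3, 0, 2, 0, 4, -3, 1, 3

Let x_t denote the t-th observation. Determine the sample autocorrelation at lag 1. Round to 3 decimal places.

-0.162

Mean x̄ = (-1 − 1 − 3 + 0 + 2 + 0 + 4 − 3 + 1 + 3)/10 = 0.2000
Numerator Σ_{t=1}^{9}(x_t−x̄)(x_{t+1}−x̄) = -8.0400
Denominator Σ(x_t−x̄)² = 49.6000
r_1 = -8.0400 / 49.6000 = -0.162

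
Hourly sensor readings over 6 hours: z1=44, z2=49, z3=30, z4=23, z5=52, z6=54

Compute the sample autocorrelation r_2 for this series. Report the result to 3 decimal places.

Mean z̄ = (44 + 49 + 30 + 23 + 52 + 54)/6 = 42.0000
Deviations from mean: 2.0000, 7.0000, -12.0000, -19.0000, 10.0000, 12.0000
Σ(z_t−z̄)(z_{t+2}−z̄) = (-24.0000) + (-133.0000) + (-120.0000) + (-228.0000) = -505.0000
Denominator Σ(z_t−z̄)² = 802.0000
r_2 = -505.0000 / 802.0000 = -0.630

-0.630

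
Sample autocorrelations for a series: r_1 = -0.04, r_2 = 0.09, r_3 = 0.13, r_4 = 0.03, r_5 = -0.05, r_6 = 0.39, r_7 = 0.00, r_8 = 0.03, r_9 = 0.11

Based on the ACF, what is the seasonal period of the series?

6

The largest autocorrelation is r_6 = 0.39; the remaining lags stay at or below 0.13.
The dominant spike at lag 6 indicates a seasonal period of 6.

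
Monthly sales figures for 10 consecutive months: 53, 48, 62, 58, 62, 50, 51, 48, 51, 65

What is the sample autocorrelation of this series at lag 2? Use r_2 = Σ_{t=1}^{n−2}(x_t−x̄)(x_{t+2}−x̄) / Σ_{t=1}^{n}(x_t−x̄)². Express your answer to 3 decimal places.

Mean x̄ = (53 + 48 + 62 + 58 + 62 + 50 + 51 + 48 + 51 + 65)/10 = 54.8000
Numerator Σ_{t=1}^{8}(x_t−x̄)(x_{t+2}−x̄) = -47.8800
Denominator Σ(x_t−x̄)² = 365.6000
r_2 = -47.8800 / 365.6000 = -0.131

-0.131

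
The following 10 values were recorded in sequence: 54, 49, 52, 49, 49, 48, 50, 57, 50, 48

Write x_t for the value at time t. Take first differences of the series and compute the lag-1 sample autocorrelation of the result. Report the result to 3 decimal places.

-0.320

First differences Δx: -5, 3, -3, 0, -1, 2, 7, -7, -2
Mean of differences = -0.6667
Numerator Σ(Δx_t−Δx̄)(Δx_{t+1}−Δx̄) = -46.7778
Denominator Σ(Δx_t−Δx̄)² = 146.0000
r_1(Δx) = -46.7778 / 146.0000 = -0.320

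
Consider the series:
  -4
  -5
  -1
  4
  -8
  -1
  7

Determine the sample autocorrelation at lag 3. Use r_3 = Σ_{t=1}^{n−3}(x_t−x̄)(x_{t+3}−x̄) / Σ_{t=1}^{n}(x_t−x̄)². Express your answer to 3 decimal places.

Mean x̄ = (-4 − 5 − 1 + 4 − 8 − 1 + 7)/7 = -1.1429
Numerator Σ_{t=1}^{4}(x_t−x̄)(x_{t+3}−x̄) = 53.6531
Denominator Σ(x_t−x̄)² = 162.8571
r_3 = 53.6531 / 162.8571 = 0.329

0.329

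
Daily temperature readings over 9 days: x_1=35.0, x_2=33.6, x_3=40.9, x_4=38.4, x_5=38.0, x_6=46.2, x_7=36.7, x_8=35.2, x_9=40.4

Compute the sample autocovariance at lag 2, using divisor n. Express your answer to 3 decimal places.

-4.014

Mean x̄ = (35.0 + 33.6 + 40.9 + 38.4 + 38.0 + 46.2 + 36.7 + 35.2 + 40.4)/9 = 38.2667
Σ_{t=1}^{7}(x_t−x̄)(x_{t+2}−x̄) = -36.1222
γ_2 = -36.1222 / 9 = -4.014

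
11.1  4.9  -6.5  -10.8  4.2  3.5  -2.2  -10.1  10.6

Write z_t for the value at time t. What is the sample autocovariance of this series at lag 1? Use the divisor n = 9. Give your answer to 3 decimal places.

Mean z̄ = (11.1 + 4.9 − 6.5 − 10.8 + 4.2 + 3.5 − 2.2 − 10.1 + 10.6)/9 = 0.5222
Σ_{t=1}^{8}(z_t−z̄)(z_{t+1}−z̄) = -21.8549
γ_1 = -21.8549 / 9 = -2.428

-2.428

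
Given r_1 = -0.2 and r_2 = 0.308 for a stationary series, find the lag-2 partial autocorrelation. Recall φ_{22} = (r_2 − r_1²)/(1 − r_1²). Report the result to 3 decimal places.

0.279

φ_{22} = (r_2 − r_1²) / (1 − r_1²)
r_1² = (-0.2)² = 0.04
Numerator = 0.308 − 0.0400 = 0.2680; denominator = 1 − 0.0400 = 0.9600
φ_{22} = 0.2680 / 0.9600 = 0.279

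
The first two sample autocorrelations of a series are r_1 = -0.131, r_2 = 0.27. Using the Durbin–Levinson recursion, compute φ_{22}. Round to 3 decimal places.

0.257

φ_{22} = (r_2 − r_1²) / (1 − r_1²)
r_1² = (-0.131)² = 0.017161
Numerator = 0.27 − 0.0172 = 0.2528; denominator = 1 − 0.0172 = 0.9828
φ_{22} = 0.2528 / 0.9828 = 0.257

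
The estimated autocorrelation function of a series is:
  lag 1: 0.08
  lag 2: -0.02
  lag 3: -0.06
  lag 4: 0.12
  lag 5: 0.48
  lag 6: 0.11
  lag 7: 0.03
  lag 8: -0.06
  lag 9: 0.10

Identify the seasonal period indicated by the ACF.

5

The largest autocorrelation is r_5 = 0.48; the remaining lags stay at or below 0.12.
The dominant spike at lag 5 indicates a seasonal period of 5.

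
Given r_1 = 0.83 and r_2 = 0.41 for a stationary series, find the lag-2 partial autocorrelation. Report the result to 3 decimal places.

φ_{22} = (r_2 − r_1²) / (1 − r_1²)
r_1² = (0.83)² = 0.6889
Numerator = 0.41 − 0.6889 = -0.2789; denominator = 1 − 0.6889 = 0.3111
φ_{22} = -0.2789 / 0.3111 = -0.896

-0.896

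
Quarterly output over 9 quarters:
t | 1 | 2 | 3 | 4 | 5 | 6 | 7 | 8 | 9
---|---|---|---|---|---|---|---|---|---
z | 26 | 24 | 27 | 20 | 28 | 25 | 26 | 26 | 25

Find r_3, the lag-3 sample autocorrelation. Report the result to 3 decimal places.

Mean z̄ = (26 + 24 + 27 + 20 + 28 + 25 + 26 + 26 + 25)/9 = 25.2222
Σ(z_t−z̄)(z_{t+3}−z̄) = (-4.0617) + (-3.3951) + (-0.3951) + (-4.0617) + (2.1605) + (0.0494) = -9.7037
Denominator Σ(z_t−z̄)² = 41.5556
r_3 = -9.7037 / 41.5556 = -0.234

-0.234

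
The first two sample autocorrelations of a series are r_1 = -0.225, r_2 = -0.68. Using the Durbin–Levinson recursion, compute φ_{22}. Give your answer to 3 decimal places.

-0.770

φ_{22} = (r_2 − r_1²) / (1 − r_1²)
r_1² = (-0.225)² = 0.050625
Numerator = -0.68 − 0.0506 = -0.7306; denominator = 1 − 0.0506 = 0.9494
φ_{22} = -0.7306 / 0.9494 = -0.770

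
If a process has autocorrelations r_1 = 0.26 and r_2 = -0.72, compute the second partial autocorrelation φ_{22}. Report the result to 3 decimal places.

-0.845

φ_{22} = (r_2 − r_1²) / (1 − r_1²)
r_1² = (0.26)² = 0.0676
Numerator = -0.72 − 0.0676 = -0.7876; denominator = 1 − 0.0676 = 0.9324
φ_{22} = -0.7876 / 0.9324 = -0.845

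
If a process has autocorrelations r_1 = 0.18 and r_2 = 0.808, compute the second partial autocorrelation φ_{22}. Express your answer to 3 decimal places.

φ_{22} = (r_2 − r_1²) / (1 − r_1²)
r_1² = (0.18)² = 0.0324
Numerator = 0.808 − 0.0324 = 0.7756; denominator = 1 − 0.0324 = 0.9676
φ_{22} = 0.7756 / 0.9676 = 0.802

0.802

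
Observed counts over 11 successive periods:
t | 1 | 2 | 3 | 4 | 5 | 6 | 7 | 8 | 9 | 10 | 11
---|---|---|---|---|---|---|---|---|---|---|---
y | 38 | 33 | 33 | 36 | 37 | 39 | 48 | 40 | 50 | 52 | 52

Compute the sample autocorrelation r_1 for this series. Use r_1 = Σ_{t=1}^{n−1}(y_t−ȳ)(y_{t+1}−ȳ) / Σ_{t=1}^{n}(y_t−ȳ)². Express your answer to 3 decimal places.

Mean ȳ = (38 + 33 + 33 + 36 + 37 + 39 + 48 + 40 + 50 + 52 + 52)/11 = 41.6364
Numerator Σ_{t=1}^{10}(y_t−ȳ)(y_{t+1}−ȳ) = 346.2314
Denominator Σ(y_t−ȳ)² = 550.5455
r_1 = 346.2314 / 550.5455 = 0.629

0.629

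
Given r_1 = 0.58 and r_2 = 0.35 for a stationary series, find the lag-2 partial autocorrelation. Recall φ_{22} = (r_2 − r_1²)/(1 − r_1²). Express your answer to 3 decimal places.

0.020

φ_{22} = (r_2 − r_1²) / (1 − r_1²)
r_1² = (0.58)² = 0.3364
Numerator = 0.35 − 0.3364 = 0.0136; denominator = 1 − 0.3364 = 0.6636
φ_{22} = 0.0136 / 0.6636 = 0.020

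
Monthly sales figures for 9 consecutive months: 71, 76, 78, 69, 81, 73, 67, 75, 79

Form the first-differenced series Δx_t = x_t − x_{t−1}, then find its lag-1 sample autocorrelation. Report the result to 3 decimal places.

-0.423

First differences Δx: 5, 2, -9, 12, -8, -6, 8, 4
Mean of differences = 1.0000
Numerator Σ(Δx_t−Δx̄)(Δx_{t+1}−Δx̄) = -180.0000
Denominator Σ(Δx_t−Δx̄)² = 426.0000
r_1(Δx) = -180.0000 / 426.0000 = -0.423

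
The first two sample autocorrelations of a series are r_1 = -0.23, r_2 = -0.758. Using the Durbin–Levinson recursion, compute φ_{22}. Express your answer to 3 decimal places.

-0.856

φ_{22} = (r_2 − r_1²) / (1 − r_1²)
r_1² = (-0.23)² = 0.0529
Numerator = -0.758 − 0.0529 = -0.8109; denominator = 1 − 0.0529 = 0.9471
φ_{22} = -0.8109 / 0.9471 = -0.856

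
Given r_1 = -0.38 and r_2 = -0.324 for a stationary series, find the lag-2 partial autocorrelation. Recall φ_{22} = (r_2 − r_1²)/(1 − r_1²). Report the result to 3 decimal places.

φ_{22} = (r_2 − r_1²) / (1 − r_1²)
r_1² = (-0.38)² = 0.1444
Numerator = -0.324 − 0.1444 = -0.4684; denominator = 1 − 0.1444 = 0.8556
φ_{22} = -0.4684 / 0.8556 = -0.547

-0.547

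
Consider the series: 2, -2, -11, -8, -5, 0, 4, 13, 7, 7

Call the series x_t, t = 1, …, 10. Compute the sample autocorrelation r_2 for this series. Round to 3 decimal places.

Mean x̄ = (2 − 2 − 11 − 8 − 5 + 0 + 4 + 13 + 7 + 7)/10 = 0.7000
Numerator Σ_{t=1}^{8}(x_t−x̄)(x_{t+2}−x̄) = 151.9200
Denominator Σ(x_t−x̄)² = 496.1000
r_2 = 151.9200 / 496.1000 = 0.306

0.306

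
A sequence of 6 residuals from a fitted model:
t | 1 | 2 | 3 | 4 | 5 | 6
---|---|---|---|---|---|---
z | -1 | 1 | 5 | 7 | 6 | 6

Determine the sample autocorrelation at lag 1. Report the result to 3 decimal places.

0.481

Mean z̄ = (-1 + 1 + 5 + 7 + 6 + 6)/6 = 4.0000
Deviations from mean: -5.0000, -3.0000, 1.0000, 3.0000, 2.0000, 2.0000
Numerator Σ_{t=1}^{5}(z_t−z̄)(z_{t+1}−z̄) = 25.0000
Denominator Σ(z_t−z̄)² = 52.0000
r_1 = 25.0000 / 52.0000 = 0.481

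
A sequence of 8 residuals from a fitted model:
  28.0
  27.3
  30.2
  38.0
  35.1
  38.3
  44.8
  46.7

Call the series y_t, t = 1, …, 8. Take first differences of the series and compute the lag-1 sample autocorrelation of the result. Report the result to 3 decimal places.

First differences Δy: -0.7, 2.9, 7.8, -2.9, 3.2, 6.5, 1.9
Mean of differences = 2.6714
Numerator Σ(Δy_t−Δȳ)(Δy_{t+1}−Δȳ) = -32.0465
Denominator Σ(Δy_t−Δȳ)² = 84.2943
r_1(Δy) = -32.0465 / 84.2943 = -0.380

-0.380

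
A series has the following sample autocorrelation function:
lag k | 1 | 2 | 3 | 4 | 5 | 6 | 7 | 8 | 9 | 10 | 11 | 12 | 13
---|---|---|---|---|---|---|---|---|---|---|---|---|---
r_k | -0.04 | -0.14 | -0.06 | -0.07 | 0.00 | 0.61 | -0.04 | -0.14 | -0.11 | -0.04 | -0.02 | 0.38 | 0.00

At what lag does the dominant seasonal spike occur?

The largest autocorrelation is r_6 = 0.61, with a weaker echo at lag 12 (0.38); the remaining lags stay at or below 0.00.
The dominant spike at lag 6 indicates a seasonal period of 6.

6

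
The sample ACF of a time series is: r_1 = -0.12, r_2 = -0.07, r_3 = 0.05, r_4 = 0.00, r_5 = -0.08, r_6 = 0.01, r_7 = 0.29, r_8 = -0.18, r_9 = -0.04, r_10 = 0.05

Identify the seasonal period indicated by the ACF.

7

The largest autocorrelation is r_7 = 0.29; the remaining lags stay at or below 0.05.
The dominant spike at lag 7 indicates a seasonal period of 7.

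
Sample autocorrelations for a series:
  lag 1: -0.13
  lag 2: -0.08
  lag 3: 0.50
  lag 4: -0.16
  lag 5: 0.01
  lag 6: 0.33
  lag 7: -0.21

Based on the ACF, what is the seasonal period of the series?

The largest autocorrelation is r_3 = 0.50, with a weaker echo at lag 6 (0.33); the remaining lags stay at or below 0.01.
The dominant spike at lag 3 indicates a seasonal period of 3.

3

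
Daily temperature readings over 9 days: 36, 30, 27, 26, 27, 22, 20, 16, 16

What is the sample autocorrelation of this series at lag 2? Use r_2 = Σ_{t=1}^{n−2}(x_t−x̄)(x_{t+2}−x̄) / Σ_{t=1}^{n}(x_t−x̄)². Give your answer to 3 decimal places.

0.252

Mean x̄ = (36 + 30 + 27 + 26 + 27 + 22 + 20 + 16 + 16)/9 = 24.4444
Numerator Σ_{t=1}^{7}(x_t−x̄)(x_{t+2}−x̄) = 87.7160
Denominator Σ(x_t−x̄)² = 348.2222
r_2 = 87.7160 / 348.2222 = 0.252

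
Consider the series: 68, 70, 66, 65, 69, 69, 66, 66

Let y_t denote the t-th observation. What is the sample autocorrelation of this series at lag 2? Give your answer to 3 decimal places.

-0.740

Mean ȳ = (68 + 70 + 66 + 65 + 69 + 69 + 66 + 66)/8 = 67.3750
Deviations from mean: 0.6250, 2.6250, -1.3750, -2.3750, 1.6250, 1.6250, -1.3750, -1.3750
Numerator Σ_{t=1}^{6}(y_t−ȳ)(y_{t+2}−ȳ) = -17.6563
Denominator Σ(y_t−ȳ)² = 23.8750
r_2 = -17.6563 / 23.8750 = -0.740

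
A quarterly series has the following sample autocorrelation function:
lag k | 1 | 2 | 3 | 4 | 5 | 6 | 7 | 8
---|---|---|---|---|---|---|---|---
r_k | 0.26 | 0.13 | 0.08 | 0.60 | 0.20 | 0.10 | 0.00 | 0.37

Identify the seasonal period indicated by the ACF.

4

The largest autocorrelation is r_4 = 0.60, with a weaker echo at lag 8 (0.37); the remaining lags stay at or below 0.26. The elevated value at lag 1 (0.26), dropping to 0.13 at lag 2, reflects decaying short-term dependence rather than seasonality.
The dominant spike at lag 4 indicates a seasonal period of 4.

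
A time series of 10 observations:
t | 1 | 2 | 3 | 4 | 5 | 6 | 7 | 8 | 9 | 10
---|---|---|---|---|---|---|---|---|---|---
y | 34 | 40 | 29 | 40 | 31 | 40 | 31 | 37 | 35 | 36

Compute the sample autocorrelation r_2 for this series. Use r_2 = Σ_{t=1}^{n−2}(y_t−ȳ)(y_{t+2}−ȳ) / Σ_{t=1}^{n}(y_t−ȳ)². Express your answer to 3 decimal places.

0.732

Mean ȳ = (34 + 40 + 29 + 40 + 31 + 40 + 31 + 37 + 35 + 36)/10 = 35.3000
Numerator Σ_{t=1}^{8}(y_t−ȳ)(y_{t+2}−ȳ) = 108.4200
Denominator Σ(y_t−ȳ)² = 148.1000
r_2 = 108.4200 / 148.1000 = 0.732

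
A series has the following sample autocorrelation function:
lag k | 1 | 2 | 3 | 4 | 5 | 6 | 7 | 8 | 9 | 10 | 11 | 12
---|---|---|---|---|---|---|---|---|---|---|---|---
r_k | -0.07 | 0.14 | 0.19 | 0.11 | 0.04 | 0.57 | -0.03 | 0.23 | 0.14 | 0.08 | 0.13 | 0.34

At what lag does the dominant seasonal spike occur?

6

The largest autocorrelation is r_6 = 0.57, with a weaker echo at lag 12 (0.34); the remaining lags stay at or below 0.23.
The dominant spike at lag 6 indicates a seasonal period of 6.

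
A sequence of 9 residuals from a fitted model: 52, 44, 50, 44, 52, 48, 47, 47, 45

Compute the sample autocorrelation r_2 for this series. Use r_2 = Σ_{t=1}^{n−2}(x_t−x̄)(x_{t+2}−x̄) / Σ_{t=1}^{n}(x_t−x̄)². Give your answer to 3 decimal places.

0.399

Mean x̄ = (52 + 44 + 50 + 44 + 52 + 48 + 47 + 47 + 45)/9 = 47.6667
Numerator Σ_{t=1}^{7}(x_t−x̄)(x_{t+2}−x̄) = 31.1111
Denominator Σ(x_t−x̄)² = 78.0000
r_2 = 31.1111 / 78.0000 = 0.399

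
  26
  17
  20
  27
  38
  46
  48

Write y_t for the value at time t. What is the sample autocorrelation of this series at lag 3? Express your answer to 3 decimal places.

Mean ȳ = (26 + 17 + 20 + 27 + 38 + 46 + 48)/7 = 31.7143
Deviations from mean: -5.7143, -14.7143, -11.7143, -4.7143, 6.2857, 14.2857, 16.2857
Σ(y_t−ȳ)(y_{t+3}−ȳ) = (26.9388) + (-92.4898) + (-167.3469) + (-76.7755) = -309.6735
Denominator Σ(y_t−ȳ)² = 917.4286
r_3 = -309.6735 / 917.4286 = -0.338

-0.338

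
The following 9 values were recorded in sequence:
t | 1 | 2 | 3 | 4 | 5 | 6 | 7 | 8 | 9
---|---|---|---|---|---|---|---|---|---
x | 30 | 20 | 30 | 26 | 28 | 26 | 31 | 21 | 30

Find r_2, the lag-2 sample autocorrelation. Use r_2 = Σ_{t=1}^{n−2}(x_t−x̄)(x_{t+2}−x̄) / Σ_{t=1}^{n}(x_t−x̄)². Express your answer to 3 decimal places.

Mean x̄ = (30 + 20 + 30 + 26 + 28 + 26 + 31 + 21 + 30)/9 = 26.8889
Σ(x_t−x̄)(x_{t+2}−x̄) = (9.6790) + (6.1235) + (3.4568) + (0.7901) + (4.5679) + (5.2346) + (12.7901) = 42.6420
Denominator Σ(x_t−x̄)² = 130.8889
r_2 = 42.6420 / 130.8889 = 0.326

0.326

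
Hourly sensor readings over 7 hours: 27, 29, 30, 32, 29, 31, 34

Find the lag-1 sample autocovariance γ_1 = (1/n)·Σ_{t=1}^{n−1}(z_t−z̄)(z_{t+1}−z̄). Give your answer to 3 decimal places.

0.519

Mean z̄ = (27 + 29 + 30 + 32 + 29 + 31 + 34)/7 = 30.2857
Deviations: -3.2857, -1.2857, -0.2857, 1.7143, -1.2857, 0.7143, 3.7143
Σ_{t=1}^{6}(z_t−z̄)(z_{t+1}−z̄) = 3.6327
γ_1 = 3.6327 / 7 = 0.519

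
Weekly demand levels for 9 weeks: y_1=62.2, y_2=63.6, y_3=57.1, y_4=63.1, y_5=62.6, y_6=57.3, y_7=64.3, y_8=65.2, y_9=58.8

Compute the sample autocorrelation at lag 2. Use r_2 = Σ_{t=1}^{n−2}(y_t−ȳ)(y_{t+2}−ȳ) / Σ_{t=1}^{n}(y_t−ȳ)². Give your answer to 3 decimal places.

-0.417

Mean ȳ = (62.2 + 63.6 + 57.1 + 63.1 + 62.6 + 57.3 + 64.3 + 65.2 + 58.8)/9 = 61.5778
Numerator Σ_{t=1}^{7}(y_t−ȳ)(y_{t+2}−ȳ) = -31.0710
Denominator Σ(y_t−ȳ)² = 74.4356
r_2 = -31.0710 / 74.4356 = -0.417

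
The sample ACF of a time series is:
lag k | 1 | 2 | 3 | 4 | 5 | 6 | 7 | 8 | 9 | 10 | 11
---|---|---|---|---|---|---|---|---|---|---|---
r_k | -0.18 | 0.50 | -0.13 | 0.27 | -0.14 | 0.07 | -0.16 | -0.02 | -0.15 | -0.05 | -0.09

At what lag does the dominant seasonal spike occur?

The largest autocorrelation is r_2 = 0.50, with a weaker echo at lag 4 (0.27); the remaining lags stay at or below 0.07.
The dominant spike at lag 2 indicates a seasonal period of 2.

2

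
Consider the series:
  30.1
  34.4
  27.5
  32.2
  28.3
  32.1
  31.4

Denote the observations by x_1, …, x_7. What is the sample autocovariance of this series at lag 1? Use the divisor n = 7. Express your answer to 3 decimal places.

-3.575

Mean x̄ = (30.1 + 34.4 + 27.5 + 32.2 + 28.3 + 32.1 + 31.4)/7 = 30.8571
Deviations: -0.7571, 3.5429, -3.3571, 1.3429, -2.5571, 1.2429, 0.5429
Σ_{t=1}^{6}(x_t−x̄)(x_{t+1}−x̄) = -25.0218
γ_1 = -25.0218 / 7 = -3.575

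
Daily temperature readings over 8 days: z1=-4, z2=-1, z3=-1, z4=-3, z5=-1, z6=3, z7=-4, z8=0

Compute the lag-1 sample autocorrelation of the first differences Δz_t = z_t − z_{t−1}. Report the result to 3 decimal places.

First differences Δz: 3, 0, -2, 2, 4, -7, 4
Mean of differences = 0.5714
Numerator Σ(Δz_t−Δz̄)(Δz_{t+1}−Δz̄) = -50.6122
Denominator Σ(Δz_t−Δz̄)² = 95.7143
r_1(Δz) = -50.6122 / 95.7143 = -0.529

-0.529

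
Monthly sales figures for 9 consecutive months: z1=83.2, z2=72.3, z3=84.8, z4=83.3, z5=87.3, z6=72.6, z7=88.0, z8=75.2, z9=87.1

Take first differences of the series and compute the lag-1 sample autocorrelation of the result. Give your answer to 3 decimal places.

-0.759

First differences Δz: -10.9, 12.5, -1.5, 4.0, -14.7, 15.4, -12.8, 11.9
Mean of differences = 0.4875
Numerator Σ(Δz_t−Δz̄)(Δz_{t+1}−Δz̄) = -797.2714
Denominator Σ(Δz_t−Δz̄)² = 1050.1088
r_1(Δz) = -797.2714 / 1050.1088 = -0.759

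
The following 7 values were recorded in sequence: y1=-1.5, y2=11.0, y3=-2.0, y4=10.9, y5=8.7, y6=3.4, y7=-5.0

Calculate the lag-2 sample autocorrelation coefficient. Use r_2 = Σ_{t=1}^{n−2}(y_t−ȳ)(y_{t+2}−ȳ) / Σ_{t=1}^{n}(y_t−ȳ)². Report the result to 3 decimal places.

0.032

Mean ȳ = (-1.5 + 11.0 − 2.0 + 10.9 + 8.7 + 3.4 − 5.0)/7 = 3.6429
Deviations from mean: -5.1429, 7.3571, -5.6429, 7.2571, 5.0571, -0.2429, -8.6429
Numerator Σ_{t=1}^{5}(y_t−ȳ)(y_{t+2}−ȳ) = 8.4049
Denominator Σ(y_t−ȳ)² = 265.4171
r_2 = 8.4049 / 265.4171 = 0.032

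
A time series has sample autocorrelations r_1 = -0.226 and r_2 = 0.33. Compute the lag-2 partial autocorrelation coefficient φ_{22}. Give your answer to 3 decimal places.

φ_{22} = (r_2 − r_1²) / (1 − r_1²)
r_1² = (-0.226)² = 0.051076
Numerator = 0.33 − 0.0511 = 0.2789; denominator = 1 − 0.0511 = 0.9489
φ_{22} = 0.2789 / 0.9489 = 0.294

0.294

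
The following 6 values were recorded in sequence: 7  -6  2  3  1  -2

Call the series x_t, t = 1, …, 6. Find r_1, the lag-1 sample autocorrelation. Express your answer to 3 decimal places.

Mean x̄ = (7 − 6 + 2 + 3 + 1 − 2)/6 = 0.8333
Numerator Σ_{t=1}^{5}(x_t−x̄)(x_{t+1}−x̄) = -47.6944
Denominator Σ(x_t−x̄)² = 98.8333
r_1 = -47.6944 / 98.8333 = -0.483

-0.483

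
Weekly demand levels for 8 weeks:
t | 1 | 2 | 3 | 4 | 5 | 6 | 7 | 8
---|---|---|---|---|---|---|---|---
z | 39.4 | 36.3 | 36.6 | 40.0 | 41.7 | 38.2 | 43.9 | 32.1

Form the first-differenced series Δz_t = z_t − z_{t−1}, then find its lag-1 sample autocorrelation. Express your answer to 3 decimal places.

-0.401

First differences Δz: -3.1, 0.3, 3.4, 1.7, -3.5, 5.7, -11.8
Mean of differences = -1.0429
Numerator Σ(Δz_t−Δz̄)(Δz_{t+1}−Δz̄) = -80.4518
Denominator Σ(Δz_t−Δz̄)² = 200.5171
r_1(Δz) = -80.4518 / 200.5171 = -0.401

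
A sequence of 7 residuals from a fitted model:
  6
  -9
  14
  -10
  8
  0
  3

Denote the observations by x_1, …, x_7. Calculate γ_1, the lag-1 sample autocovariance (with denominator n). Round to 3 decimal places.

Mean x̄ = (6 − 9 + 14 − 10 + 8 + 0 + 3)/7 = 1.7143
Σ_{t=1}^{6}(x_t−x̄)(x_{t+1}−x̄) = -408.0816
γ_1 = -408.0816 / 7 = -58.297

-58.297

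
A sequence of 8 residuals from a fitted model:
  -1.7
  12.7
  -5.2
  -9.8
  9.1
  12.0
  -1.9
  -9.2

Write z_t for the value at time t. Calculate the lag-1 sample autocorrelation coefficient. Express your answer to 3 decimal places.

Mean z̄ = (-1.7 + 12.7 − 5.2 − 9.8 + 9.1 + 12.0 − 1.9 − 9.2)/8 = 0.7500
Deviations from mean: -2.4500, 11.9500, -5.9500, -10.5500, 8.3500, 11.2500, -2.6500, -9.9500
Σ(z_t−z̄)(z_{t+1}−z̄) = (-29.2775) + (-71.1025) + (62.7725) + (-88.0925) + (93.9375) + (-29.8125) + (26.3675) = -35.2075
Denominator Σ(z_t−z̄)² = 597.8200
r_1 = -35.2075 / 597.8200 = -0.059

-0.059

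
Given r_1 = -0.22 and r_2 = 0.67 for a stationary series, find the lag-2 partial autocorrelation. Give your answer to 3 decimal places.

0.653

φ_{22} = (r_2 − r_1²) / (1 − r_1²)
r_1² = (-0.22)² = 0.0484
Numerator = 0.67 − 0.0484 = 0.6216; denominator = 1 − 0.0484 = 0.9516
φ_{22} = 0.6216 / 0.9516 = 0.653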